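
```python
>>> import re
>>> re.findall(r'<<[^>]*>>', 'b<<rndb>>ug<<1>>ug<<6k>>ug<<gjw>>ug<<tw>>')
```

['<<rndb>>', '<<1>>', '<<6k>>', '<<gjw>>', '<<tw>>']

Scanning left to right: at [1:9] → '<<rndb>>'; at [11:16] → '<<1>>'; at [18:24] → '<<6k>>'; at [26:33] → '<<gjw>>'; at [35:41] → '<<tw>>'.
With no groups in the pattern, `findall` gives back each whole match — 5 here.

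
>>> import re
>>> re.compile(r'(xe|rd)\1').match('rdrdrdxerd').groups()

('rd',)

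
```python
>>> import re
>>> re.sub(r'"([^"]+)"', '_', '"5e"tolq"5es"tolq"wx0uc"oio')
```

'_tolq_tolq_oio'

Matches: at [0:4] → '"5e"'; at [8:13] → '"5es"'; at [17:24] → '"wx0uc"'.
`sub` substitutes '_' at each match site.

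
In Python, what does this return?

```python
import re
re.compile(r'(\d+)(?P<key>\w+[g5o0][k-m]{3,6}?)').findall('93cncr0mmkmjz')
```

[('93', 'cncr0mmk')]

Because the quantifier is non-greedy, it stops expanding at the earliest point where the rest of the pattern can succeed.
`findall` packs the 2 group values into a tuple for every match.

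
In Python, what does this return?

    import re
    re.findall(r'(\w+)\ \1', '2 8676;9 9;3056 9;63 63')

['9', '63']

`\1` has to match the exact text group 1 already captured.
Walking the string: at [7:10] match '9 9', group 1 = '9'; at [18:23] match '63 63', group 1 = '63'.
With a single group, `findall` returns only what that group captured — 2 items.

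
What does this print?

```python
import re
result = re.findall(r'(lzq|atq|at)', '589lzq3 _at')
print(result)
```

Matches: at [3:6] match 'lzq', group 1 = 'lzq'; at [9:11] match 'at', group 1 = 'at'.
One capturing group, so `findall` returns just the captured substring from each match — 2 in all.

['lzq', 'at']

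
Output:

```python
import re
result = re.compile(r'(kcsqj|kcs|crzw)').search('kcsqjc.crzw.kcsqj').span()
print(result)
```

(0, 5)

Alternation tries branches left to right and keeps the first one that lets the overall match succeed at that position.
The match spans [0:5] → 'kcsqj'.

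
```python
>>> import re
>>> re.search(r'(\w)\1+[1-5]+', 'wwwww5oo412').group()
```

The backreference `\1` re-matches whatever the first group consumed, character for character.
`re.search` scans for the first position where the pattern succeeds.
The match spans [0:6] → 'wwwww5'.
Captured: group 1 = 'w'.

'wwwww5'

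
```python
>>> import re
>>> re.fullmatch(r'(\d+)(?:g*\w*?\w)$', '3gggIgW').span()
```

(0, 7)

`re.fullmatch` requires the pattern to consume the entire string.
The match spans [0:7] → '3gggIgW'.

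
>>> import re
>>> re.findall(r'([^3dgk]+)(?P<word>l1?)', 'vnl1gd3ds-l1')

Pattern: one or more of any character except [3dgk] (captured); then the literal 'l', then optionally the literal '1' (captured as 'word').
Scanning left to right: at [0:4] match 'vnl1', groups = ('vn', 'l1'); at [8:12] match 's-l1', groups = ('s-', 'l1').
With 2 capturing groups, `findall` returns a 2-tuple per match.

[('vn', 'l1'), ('s-', 'l1')]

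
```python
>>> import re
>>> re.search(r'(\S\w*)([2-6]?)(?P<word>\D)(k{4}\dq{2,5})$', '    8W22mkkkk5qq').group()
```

The pattern matches a non-whitespace character, then zero or more of a word character (captured); then optionally a character in [2-6] (captured); then a non-digit (captured as 'word'); then exactly 4 of a literal 'k', then a digit, then 2 to 5 of the literal 'q' (captured); then anchored at the end.
Unlike `match`, `search` isn't anchored — it looks for the pattern anywhere in the string.
The match spans [4:16] → '8W22mkkkk5qq'.
Captured: group 1 = '8W22', group 2 = '', group 3 = 'm', group 4 = 'kkkk5qq'.

'8W22mkkkk5qq'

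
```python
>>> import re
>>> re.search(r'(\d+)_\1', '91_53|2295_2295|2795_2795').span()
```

(6, 15)

`\1` has to match the exact text group 1 already captured.
`re.search` tries every starting position until one works.
The match spans [6:15] → '2295_2295'.
Captured: group 1 = '2295'.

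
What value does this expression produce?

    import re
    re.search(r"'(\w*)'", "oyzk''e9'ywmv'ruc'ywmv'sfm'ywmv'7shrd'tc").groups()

('',)

Unlike `match`, `search` isn't anchored — it looks for the pattern anywhere in the string.
The match spans [4:6] → "''".
Captured: group 1 = ''.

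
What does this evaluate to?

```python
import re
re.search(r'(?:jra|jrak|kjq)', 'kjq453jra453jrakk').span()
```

(0, 3)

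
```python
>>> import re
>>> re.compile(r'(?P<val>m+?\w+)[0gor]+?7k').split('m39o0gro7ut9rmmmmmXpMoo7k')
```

The pattern matches one or more of a literal 'm' (lazy), then one or more of a word character (captured as 'val'); then one or more of one of [0gor] (lazy), then the literal '7k'.
The group in the pattern means `split` returns the separators' captures alongside the pieces.

['', 'm39o0gro7ut9rmmmmmXpMo', '']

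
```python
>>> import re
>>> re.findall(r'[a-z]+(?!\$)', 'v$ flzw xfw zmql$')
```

The negative lookahead/lookbehind blocks any match where the forbidden context is present.
`findall` yields the raw match text (3 of them) because the pattern has no groups.

['flzw', 'xfw', 'zmq']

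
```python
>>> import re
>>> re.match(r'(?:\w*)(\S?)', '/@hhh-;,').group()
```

'/'

This matches zero or more of a word character (non-capturing group); then optionally a non-whitespace character (captured).
`match` is anchored at position 0; if the pattern doesn't fit there, it returns None.
The match spans [0:1] → '/'.
Captured: group 1 = '/'.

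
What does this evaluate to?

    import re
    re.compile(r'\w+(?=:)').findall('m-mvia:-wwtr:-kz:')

['mvia', 'wwtr', 'kz']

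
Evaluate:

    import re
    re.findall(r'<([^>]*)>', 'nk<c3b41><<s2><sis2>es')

With a single group, `findall` returns only what that group captured — 3 items.

['c3b41', '<s2', 'sis2']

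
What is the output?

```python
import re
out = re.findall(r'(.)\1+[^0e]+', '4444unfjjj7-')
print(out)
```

['4']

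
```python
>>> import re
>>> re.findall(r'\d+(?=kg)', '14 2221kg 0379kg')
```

['2221', '0379']

The lookaround is zero-width — it requires the adjacent text to match without consuming it, so the asserted text isn't part of the match.
`findall` yields the raw match text (2 of them) because the pattern has no groups.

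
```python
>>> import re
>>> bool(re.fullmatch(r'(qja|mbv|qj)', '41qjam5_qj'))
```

False

`re.fullmatch` requires the pattern to consume the entire string.
Here the string isn't matched end-to-end, so the call returns None, and `bool(None)` is False.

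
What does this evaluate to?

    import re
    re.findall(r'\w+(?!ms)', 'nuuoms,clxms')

The negative lookahead/lookbehind blocks any match where the forbidden context is present.
Matches: at [0:6] → 'nuuoms'; at [7:12] → 'clxms'.
Since nothing is captured, `findall` lists the 2 matched substrings directly.

['nuuoms', 'clxms']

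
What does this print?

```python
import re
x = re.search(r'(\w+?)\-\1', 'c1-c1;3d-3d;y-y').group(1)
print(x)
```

A backreference is literal: `\1` must see the identical characters the first group matched.
`re.search` scans for the first position where the pattern succeeds.
The match spans [0:5] → 'c1-c1'.
Captured: group 1 = 'c1'.

c1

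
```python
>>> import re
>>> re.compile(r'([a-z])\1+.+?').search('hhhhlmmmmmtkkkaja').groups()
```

The match spans [0:5] → 'hhhhl'.
Captured: group 1 = 'h'.

('h',)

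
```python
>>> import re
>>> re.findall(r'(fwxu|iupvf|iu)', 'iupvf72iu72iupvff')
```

Branches in `(...|...)` are attempted left-to-right; the first branch that allows the whole pattern to succeed is taken.
Because there's exactly one group, `findall` drops the full match and keeps group 1 from each hit.

['iupvf', 'iu', 'iupvf']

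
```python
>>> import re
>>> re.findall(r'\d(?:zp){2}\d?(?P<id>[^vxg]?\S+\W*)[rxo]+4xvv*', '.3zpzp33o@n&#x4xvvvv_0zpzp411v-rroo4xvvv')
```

Pattern: a digit, then the literal 'zp' repeated 2 times, then optionally a digit; then optionally any character except [vxg], then one or more of a non-whitespace character, then zero or more of a non-word character (captured as 'id'); then one or more of one of [rxo], then the literal '4xv', then zero or more of a literal 'v'.
Walking the string: at [1:40] match '3zpzp33o@n&#x4xvvvv_0zpzp411v-rroo4xvvv', group 1 = '3o@n&#x4xvvvv_0zpzp411v-rro'.
Because there's exactly one group, `findall` drops the full match and keeps group 1 from the one hit.

['3o@n&#x4xvvvv_0zpzp411v-rro']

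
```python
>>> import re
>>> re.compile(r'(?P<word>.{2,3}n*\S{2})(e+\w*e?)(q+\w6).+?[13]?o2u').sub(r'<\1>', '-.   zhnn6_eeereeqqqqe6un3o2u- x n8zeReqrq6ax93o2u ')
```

The pattern matches 2 to 3 of any character, then zero or more of the literal 'n', then exactly 2 of a non-whitespace character (captured as 'word'); then one or more of a literal 'e', then zero or more of a word character, then optionally the literal 'e' (captured); then one or more of a literal 'q', then a word character, then the literal '6' (captured); then one or more of any character (lazy); then optionally one of [13], then the literal 'o2u'.
The replacement refers to a captured group, so each match is rewritten using its own captured text.

'-.  < zhnn6_>- x n8zeReqrq6ax93o2u '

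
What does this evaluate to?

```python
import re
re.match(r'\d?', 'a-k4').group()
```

''

The pattern matches optionally a digit.
`match` is anchored at position 0; if the pattern doesn't fit there, it returns None.
The match spans [0:0] → ''.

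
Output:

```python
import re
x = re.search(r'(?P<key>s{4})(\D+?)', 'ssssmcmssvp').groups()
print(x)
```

The match spans [0:5] → 'ssssm'.
Captured: group 1 = 'ssss', group 2 = 'm'.

('ssss', 'm')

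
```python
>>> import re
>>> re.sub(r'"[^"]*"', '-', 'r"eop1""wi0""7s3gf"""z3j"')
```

'r----z3j"'

`sub` substitutes '-' at each match site.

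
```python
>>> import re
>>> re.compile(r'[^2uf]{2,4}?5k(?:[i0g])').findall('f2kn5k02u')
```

Pattern: 2 to 4 of any character except [2uf] (lazy), then the literal '5k'; then one of [i0g] (non-capturing group).
Matches: at [2:7] → 'kn5k0'.
Since nothing is captured, `findall` lists the 1 matched substring directly.

['kn5k0']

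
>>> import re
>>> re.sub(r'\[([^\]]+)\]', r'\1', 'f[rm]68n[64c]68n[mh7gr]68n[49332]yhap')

'frm68n64c68nmh7gr68n49332yhap'

The replacement refers to a captured group, so each match is rewritten using its own captured text.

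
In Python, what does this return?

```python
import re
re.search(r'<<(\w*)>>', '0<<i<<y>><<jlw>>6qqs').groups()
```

`search` walks the string left to right and returns the first match it finds.
The match spans [4:9] → '<<y>>'.
Captured: group 1 = 'y'.

('y',)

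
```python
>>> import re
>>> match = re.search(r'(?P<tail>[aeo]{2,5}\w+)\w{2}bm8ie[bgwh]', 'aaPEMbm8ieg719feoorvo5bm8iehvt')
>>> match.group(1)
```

'aaPEMbm8ieg719feoorv'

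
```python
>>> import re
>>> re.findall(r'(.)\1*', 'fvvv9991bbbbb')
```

The backreference `\1` re-matches whatever the first group consumed, character for character.
Walking the string: at [0:1] match 'f', group 1 = 'f'; at [1:4] match 'vvv', group 1 = 'v'; at [4:7] match '999', group 1 = '9'; at [7:8] match '1', group 1 = '1'; at [8:13] match 'bbbbb', group 1 = 'b'.
`findall` collects group 1 from each match (5 total).

['f', 'v', '9', '1', 'b']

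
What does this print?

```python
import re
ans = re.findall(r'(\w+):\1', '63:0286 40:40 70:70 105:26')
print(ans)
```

['40', '70']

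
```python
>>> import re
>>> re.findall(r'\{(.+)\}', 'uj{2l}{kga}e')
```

['2l}{kga']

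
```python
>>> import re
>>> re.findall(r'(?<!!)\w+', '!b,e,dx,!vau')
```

['e', 'dx', 'au']

The negative lookaround is zero-width — it rules out positions where the adjacent text would match, without consuming anything.
Walking the string: at [3:4] → 'e'; at [5:7] → 'dx'; at [10:12] → 'au'.
`findall` yields the raw match text (3 of them) because the pattern has no groups.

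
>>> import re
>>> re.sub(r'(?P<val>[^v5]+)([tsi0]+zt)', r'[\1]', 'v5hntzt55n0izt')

The pattern matches one or more of any character except [v5] (captured as 'val'); then one or more of one of [tsi0], then the literal 'zt' (captured).
Matches: at [2:7] → 'hntzt'; at [9:14] → 'n0izt'.
`\1` in the replacement pulls in group 1's text for each match.

'v5[hn]55[n0]'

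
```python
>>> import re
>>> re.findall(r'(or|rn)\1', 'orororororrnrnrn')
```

`\1` is not a pattern — it's the concrete string captured by group 1, re-applied verbatim.
One capturing group, so `findall` returns just the captured substring from each match — 3 in all.

['or', 'or', 'rn']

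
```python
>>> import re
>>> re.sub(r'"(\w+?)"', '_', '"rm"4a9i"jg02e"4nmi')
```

Each match is replaced by '_'.

'_4a9i_4nmi'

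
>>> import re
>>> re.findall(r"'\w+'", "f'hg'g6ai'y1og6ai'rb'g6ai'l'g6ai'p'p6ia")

["'hg'", "'y1og6ai'", "'g6ai'", "'g6ai'"]

Matches: at [1:5] → "'hg'"; at [9:18] → "'y1og6ai'"; at [20:26] → "'g6ai'"; at [27:33] → "'g6ai'".
No capturing groups, so `findall` returns the 4 full match strings.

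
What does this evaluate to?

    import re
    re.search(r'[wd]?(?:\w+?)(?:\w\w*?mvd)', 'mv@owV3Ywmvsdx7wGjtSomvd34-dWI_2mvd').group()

'owV3Ywmvsdx7wGjtSomvd'

The match spans [3:24] → 'owV3Ywmvsdx7wGjtSomvd'.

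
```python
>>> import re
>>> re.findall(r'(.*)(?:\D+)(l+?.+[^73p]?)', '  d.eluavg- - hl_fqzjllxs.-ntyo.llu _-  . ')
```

[('  d.eluavg- - hl_fqzjllxs.-ntyo.', 'lu _-  . ')]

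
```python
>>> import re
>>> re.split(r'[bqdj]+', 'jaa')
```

['', 'aa']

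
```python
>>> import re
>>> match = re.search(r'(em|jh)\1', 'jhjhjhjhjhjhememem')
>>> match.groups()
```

`\1` is not a pattern — it's the concrete string captured by group 1, re-applied verbatim.
`re.search` scans for the first position where the pattern succeeds.
The match spans [0:4] → 'jhjh'.
Captured: group 1 = 'jh'.

('jh',)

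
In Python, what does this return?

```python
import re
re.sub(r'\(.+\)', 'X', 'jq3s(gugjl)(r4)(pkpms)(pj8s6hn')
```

'jq3sX(pj8s6hn'

Matches: at [4:22] → '(gugjl)(r4)(pkpms)'.
`sub` substitutes 'X' at each match site.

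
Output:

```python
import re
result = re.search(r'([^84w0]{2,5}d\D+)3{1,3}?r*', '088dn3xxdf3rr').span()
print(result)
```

The pattern matches 2 to 5 of any character except [84w0], then the literal 'd', then one or more of a non-digit (captured); then 1 to 3 of the literal '3' (lazy), then zero or more of the literal 'r'.
`re.search` scans for the first position where the pattern succeeds.
The match spans [3:13] → 'dn3xxdf3rr'.
Captured: group 1 = 'dn3xxdf'.

(3, 13)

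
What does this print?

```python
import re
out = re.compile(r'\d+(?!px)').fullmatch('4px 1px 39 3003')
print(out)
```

None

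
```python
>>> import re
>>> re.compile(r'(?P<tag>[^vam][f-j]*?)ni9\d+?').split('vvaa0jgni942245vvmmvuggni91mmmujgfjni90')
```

['vvaa', '0jg', '2245vvmmv', 'ugg', 'mmm', 'ujgfj', '']

This matches any character except [vam], then zero or more of a character in [f-j] (lazy) (captured as 'tag'); then the literal 'ni9', then one or more of a digit (lazy).
A `+?`/`*?`/`{m,n}?` starts at its minimum and grows only as far as needed for what follows to match.
Matches to split on: at [4:11] → '0jgni94'; at [20:27] → 'uggni91'; at [30:39] → 'ujgfjni90'.
With a capturing group present, the delimiter's captured portion is kept in the result list.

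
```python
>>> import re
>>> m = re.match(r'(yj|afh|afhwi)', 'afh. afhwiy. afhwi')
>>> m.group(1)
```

'afh'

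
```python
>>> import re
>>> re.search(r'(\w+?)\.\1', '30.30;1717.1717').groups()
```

('30',)

`\1` has to match the exact text group 1 already captured.
`re.search` tries every starting position until one works.
The match spans [0:5] → '30.30'.
Captured: group 1 = '30'.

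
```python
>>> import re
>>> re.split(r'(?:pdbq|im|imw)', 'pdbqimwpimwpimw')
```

['', '', 'wp', 'wp', 'w']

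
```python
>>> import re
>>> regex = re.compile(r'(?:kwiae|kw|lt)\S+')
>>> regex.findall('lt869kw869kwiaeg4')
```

['lt869kw869kwiaeg4']

No capturing groups, so `findall` returns the 1 full match string.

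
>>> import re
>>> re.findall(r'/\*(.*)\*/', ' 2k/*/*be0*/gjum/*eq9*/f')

['/*be0*/gjum/*eq9']

Scanning left to right: at [3:23] match '/*/*be0*/gjum/*eq9*/', group 1 = '/*be0*/gjum/*eq9'.
One capturing group, so `findall` returns just the captured substring from the one match — 1 in all.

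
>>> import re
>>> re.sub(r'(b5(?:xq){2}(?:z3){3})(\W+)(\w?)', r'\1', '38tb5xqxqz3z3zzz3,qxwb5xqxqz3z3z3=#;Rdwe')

'38tb5xqxqz3z3zzz3,qxwb5xqxqz3z3z3dwe'

`\1` in the replacement pulls in group 1's text for each match.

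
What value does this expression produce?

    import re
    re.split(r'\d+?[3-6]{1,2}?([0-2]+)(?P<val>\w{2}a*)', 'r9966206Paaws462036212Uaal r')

Pattern: one or more of a digit (lazy), then 1 to 2 of a character in [3-6] (lazy); then one or more of a character in [0-2] (captured); then exactly 2 of a word character, then zero or more of the literal 'a' (captured as 'val').
A non-greedy quantifier consumes as few characters as it can — just enough that the remainder of the pattern still matches from where it stops; whatever follows it matches normally.
Matches to split on: at [1:11] → '9966206Paa'; at [13:19] → '462036'.
Because the pattern has a capturing group, `split` also inserts each captured text between the pieces.

['r', '20', '6Paa', 'ws', '20', '36', '212Uaal r']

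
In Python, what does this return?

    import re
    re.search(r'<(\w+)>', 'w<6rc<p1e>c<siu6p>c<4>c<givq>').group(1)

Unlike `match`, `search` isn't anchored — it looks for the pattern anywhere in the string.
The match spans [5:10] → '<p1e>'.
Captured: group 1 = 'p1e'.

'p1e'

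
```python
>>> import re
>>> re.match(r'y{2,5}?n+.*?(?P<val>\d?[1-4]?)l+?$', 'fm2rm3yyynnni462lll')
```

None

`re.match` won't scan ahead — the pattern has to work from the very first character.
Here the string doesn't start with a match, so the call returns None.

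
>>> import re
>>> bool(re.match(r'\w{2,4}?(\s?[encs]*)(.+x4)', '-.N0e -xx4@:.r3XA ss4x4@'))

`re.match` only tries the pattern at the start of the string.
Here the pattern fails at index 0, so the call returns None, and `bool(None)` is False.

False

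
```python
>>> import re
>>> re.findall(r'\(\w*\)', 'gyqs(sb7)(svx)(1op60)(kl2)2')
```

['(sb7)', '(svx)', '(1op60)', '(kl2)']

Matches: at [4:9] → '(sb7)'; at [9:14] → '(svx)'; at [14:21] → '(1op60)'; at [21:26] → '(kl2)'.
`findall` yields the raw match text (4 of them) because the pattern has no groups.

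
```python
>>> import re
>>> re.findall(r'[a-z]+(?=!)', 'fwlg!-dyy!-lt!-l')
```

Lookahead/lookbehind check context without consuming it, so the matched span excludes the asserted characters.
Since nothing is captured, `findall` lists the 3 matched substrings directly.

['fwlg', 'dyy', 'lt']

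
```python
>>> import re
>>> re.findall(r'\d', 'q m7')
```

['7']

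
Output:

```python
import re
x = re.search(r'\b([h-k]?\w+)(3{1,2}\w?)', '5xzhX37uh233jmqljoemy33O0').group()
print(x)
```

5xzhX37uh233jmqljoemy33O

This matches a word boundary (`\b`, zero-width); then optionally a character in [h-k], then one or more of a word character (captured); then 1 to 2 of a literal '3', then optionally a word character (captured).
`re.search` scans for the first position where the pattern succeeds.
The match spans [0:24] → '5xzhX37uh233jmqljoemy33O'.
Captured: group 1 = '5xzhX37uh233jmqljoemy3', group 2 = '3O'.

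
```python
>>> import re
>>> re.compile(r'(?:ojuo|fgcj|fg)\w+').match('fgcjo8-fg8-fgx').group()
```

`re.match` only tries the pattern at the start of the string.
The match spans [0:6] → 'fgcjo8'.

'fgcjo8'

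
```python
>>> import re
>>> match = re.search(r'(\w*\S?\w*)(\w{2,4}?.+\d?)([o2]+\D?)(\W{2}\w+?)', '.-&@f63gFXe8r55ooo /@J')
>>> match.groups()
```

('@f63gFXe8r5', '5oo', 'o ', '/@J')

The match spans [3:22] → '@f63gFXe8r55ooo /@J'.
Captured: group 1 = '@f63gFXe8r5', group 2 = '5oo', group 3 = 'o ', group 4 = '/@J'.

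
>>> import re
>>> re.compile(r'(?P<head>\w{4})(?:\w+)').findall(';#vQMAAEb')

Pattern: exactly 4 of a word character (captured as 'head'); then one or more of a word character (non-capturing group).
Scanning left to right: at [2:9] match 'vQMAAEb', group 1 = 'vQMA'.
`findall` collects group 1 from the one match (1 total).

['vQMA']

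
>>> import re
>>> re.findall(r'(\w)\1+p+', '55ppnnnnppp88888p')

['5', 'n', '8']

The backreference `\1` re-matches whatever the first group consumed, character for character.
`findall` collects group 1 from each match (3 total).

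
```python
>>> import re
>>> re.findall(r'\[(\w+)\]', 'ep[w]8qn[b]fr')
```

['w', 'b']

Walking the string: at [2:5] match '[w]', group 1 = 'w'; at [8:11] match '[b]', group 1 = 'b'.
`findall` collects group 1 from each match (2 total).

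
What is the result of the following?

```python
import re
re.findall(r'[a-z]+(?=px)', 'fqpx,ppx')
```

['fq', 'p']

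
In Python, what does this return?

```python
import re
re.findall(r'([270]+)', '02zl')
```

['02']

Pattern: one or more of one of [270] (captured).
Walking the string: at [0:2] match '02', group 1 = '02'.
One capturing group, so `findall` returns just the captured substring from the one match — 1 in all.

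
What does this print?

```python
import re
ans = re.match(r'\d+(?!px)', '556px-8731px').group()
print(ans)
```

`re.match` won't scan ahead — the pattern has to work from the very first character.
The match spans [0:2] → '55'.

55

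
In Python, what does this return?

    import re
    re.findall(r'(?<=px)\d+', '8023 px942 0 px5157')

The `(?=…)`/`(?<=…)` assertion just peeks at neighbouring text; it doesn't advance the match position.
`findall` yields the raw match text (2 of them) because the pattern has no groups.

['942', '5157']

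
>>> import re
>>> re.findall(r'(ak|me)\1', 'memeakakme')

After group 1 captures some text, `\1` only succeeds where that same text appears again.
Walking the string: at [0:4] match 'meme', group 1 = 'me'; at [4:8] match 'akak', group 1 = 'ak'.
`findall` collects group 1 from each match (2 total).

['me', 'ak']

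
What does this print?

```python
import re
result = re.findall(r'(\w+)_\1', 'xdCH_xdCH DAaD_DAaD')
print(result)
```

['xdCH', 'DAaD']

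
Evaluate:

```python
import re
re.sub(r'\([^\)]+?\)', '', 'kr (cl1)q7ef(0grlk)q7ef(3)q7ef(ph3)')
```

'kr q7efq7efq7ef'

Every occurrence is swapped for ''.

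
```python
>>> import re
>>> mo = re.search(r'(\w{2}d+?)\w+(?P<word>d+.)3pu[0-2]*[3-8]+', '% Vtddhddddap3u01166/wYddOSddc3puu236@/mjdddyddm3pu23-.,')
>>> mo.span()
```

(39, 53)

Pattern: exactly 2 of a word character, then one or more of a literal 'd' (lazy) (captured); then one or more of a word character; then one or more of a literal 'd', then any character (captured as 'word'); then the literal '3pu', then zero or more of a character in [0-2], then one or more of a character in [3-8].
The match spans [39:53] → 'mjdddyddm3pu23'.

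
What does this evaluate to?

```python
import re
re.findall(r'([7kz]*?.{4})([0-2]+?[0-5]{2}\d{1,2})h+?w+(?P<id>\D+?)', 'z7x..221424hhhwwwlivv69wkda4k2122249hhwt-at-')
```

With the lazy modifier that quantifier settles for the fewest repetitions that let the rest of the pattern succeed (the atoms after it are unaffected and can still be greedy).
3 groups means each result is a tuple of 3 captured strings — 2 here.

[('z7x..', '221424', 'l'), ('kda4k', '2122249', 't')]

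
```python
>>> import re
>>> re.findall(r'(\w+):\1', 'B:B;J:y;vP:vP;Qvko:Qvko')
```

The backreference `\1` re-matches whatever the first group consumed, character for character.
One capturing group, so `findall` returns just the captured substring from each match — 3 in all.

['B', 'vP', 'Qvko']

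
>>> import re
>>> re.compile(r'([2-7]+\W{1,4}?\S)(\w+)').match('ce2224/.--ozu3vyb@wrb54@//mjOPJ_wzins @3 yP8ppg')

None

Pattern: one or more of a character in [2-7], then 1 to 4 of a non-word character (lazy), then a non-whitespace character (captured); then one or more of a word character (captured).
With `match`, the pattern is implicitly anchored at the beginning.
Here the pattern fails at index 0, so the call returns None.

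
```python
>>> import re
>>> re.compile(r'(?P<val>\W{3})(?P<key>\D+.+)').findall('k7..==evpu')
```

[('..=', '=evpu')]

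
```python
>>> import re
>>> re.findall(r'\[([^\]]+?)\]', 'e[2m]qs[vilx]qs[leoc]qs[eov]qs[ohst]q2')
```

With a single group, `findall` returns only what that group captured — 5 items.

['2m', 'vilx', 'leoc', 'eov', 'ohst']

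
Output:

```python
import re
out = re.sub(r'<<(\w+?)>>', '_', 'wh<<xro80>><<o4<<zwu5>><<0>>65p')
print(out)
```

`sub` substitutes '_' at each match site.

wh_<<o4__65p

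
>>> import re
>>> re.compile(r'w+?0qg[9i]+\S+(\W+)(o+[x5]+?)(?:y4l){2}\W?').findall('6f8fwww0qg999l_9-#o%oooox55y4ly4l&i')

[('%', 'oooox55')]

With 2 capturing groups, `findall` returns a 2-tuple per match.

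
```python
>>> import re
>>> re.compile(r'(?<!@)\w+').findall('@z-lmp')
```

The negative lookaround is zero-width — it rules out positions where the adjacent text would match, without consuming anything.
Matches: at [3:6] → 'lmp'.
With no groups in the pattern, `findall` gives back each whole match — 1 here.

['lmp']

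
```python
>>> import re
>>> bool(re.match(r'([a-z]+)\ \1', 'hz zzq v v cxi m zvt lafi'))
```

False

`re.match` only tries the pattern at the start of the string.
Here the string doesn't start with a match, so the call returns None, and `bool(None)` is False.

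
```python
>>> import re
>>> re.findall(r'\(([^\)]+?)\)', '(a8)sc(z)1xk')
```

Because there's exactly one group, `findall` drops the full match and keeps group 1 from each hit.

['a8', 'z']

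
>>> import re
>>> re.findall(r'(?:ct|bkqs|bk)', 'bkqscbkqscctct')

Branches in `(...|...)` are attempted left-to-right; the first branch that allows the whole pattern to succeed is taken.
Since nothing is captured, `findall` lists the 4 matched substrings directly.

['bkqs', 'bkqs', 'ct', 'ct']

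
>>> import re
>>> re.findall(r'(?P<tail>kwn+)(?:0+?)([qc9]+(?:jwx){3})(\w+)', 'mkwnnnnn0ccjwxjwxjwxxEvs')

[('kwnnnnn', 'ccjwxjwxjwx', 'xEvs')]

Pattern: the literal 'kw', then one or more of a literal 'n' (captured as 'tail'); then one or more of a literal '0' (lazy) (non-capturing group); then one or more of one of [qc9], then the literal 'jwx' repeated 3 times (captured); then one or more of a word character (captured).
Walking the string: at [1:24] match 'kwnnnnn0ccjwxjwxjwxxEvs', groups = ('kwnnnnn', 'ccjwxjwxjwx', 'xEvs').
Multiple groups make `findall` return tuples — one 3-tuple for the one match.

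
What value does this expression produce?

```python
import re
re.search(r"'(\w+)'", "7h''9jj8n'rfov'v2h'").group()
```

"'9jj8n'"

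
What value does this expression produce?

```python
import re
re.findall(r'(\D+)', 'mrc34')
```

This matches one or more of a non-digit (captured).
Because there's exactly one group, `findall` drops the full match and keeps group 1 from the one hit.

['mrc']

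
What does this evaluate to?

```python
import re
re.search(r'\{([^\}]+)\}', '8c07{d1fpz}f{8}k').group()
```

'{d1fpz}'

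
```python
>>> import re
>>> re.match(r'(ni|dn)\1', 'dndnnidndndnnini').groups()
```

('dn',)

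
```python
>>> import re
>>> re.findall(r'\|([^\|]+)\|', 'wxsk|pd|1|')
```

['pd']

Walking the string: at [4:8] match '|pd|', group 1 = 'pd'.
`findall` collects group 1 from the one match (1 total).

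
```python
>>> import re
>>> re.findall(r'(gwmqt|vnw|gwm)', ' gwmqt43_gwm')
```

Alternation tries branches left to right and keeps the first one that lets the overall match succeed at that position.
Scanning left to right: at [1:6] match 'gwmqt', group 1 = 'gwmqt'; at [9:12] match 'gwm', group 1 = 'gwm'.
Because there's exactly one group, `findall` drops the full match and keeps group 1 from each hit.

['gwmqt', 'gwm']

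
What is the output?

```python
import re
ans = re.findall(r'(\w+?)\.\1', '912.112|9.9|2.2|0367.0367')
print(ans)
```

['9', '2', '0367']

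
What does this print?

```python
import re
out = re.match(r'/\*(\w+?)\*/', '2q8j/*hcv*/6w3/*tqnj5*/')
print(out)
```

`re.match` won't scan ahead — the pattern has to work from the very first character.
Here position 0 doesn't satisfy it, so the call returns None.

None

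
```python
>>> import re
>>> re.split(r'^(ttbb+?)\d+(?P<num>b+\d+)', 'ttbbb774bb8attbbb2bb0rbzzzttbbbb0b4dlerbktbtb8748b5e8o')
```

['', 'ttbbb', 'bb8', 'attbbb2bb0rbzzzttbbbb0b4dlerbktbtb8748b5e8o']

Pattern: anchored at the start of the string; then the literal 'ttb', then one or more of a literal 'b' (lazy) (captured); then one or more of a digit; then one or more of a literal 'b', then one or more of a digit (captured as 'num').
Matches to split on: at [0:11] → 'ttbbb774bb8'.
The group in the pattern means `split` returns the separators' captures alongside the pieces.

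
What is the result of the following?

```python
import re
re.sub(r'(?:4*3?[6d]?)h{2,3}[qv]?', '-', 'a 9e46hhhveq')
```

The pattern matches zero or more of the literal '4', then optionally the literal '3', then optionally one of [6d] (non-capturing group); then 2 to 3 of a literal 'h', then optionally one of [qv].
Matches: at [4:10] → '46hhhv'.
`sub` substitutes '-' at each match site.

'a 9e-eq'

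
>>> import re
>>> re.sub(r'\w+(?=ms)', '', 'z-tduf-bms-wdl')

'z-tduf-ms-wdl'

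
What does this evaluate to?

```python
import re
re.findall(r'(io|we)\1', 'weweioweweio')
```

A backreference is literal: `\1` must see the identical characters the first group matched.
Scanning left to right: at [0:4] match 'wewe', group 1 = 'we'; at [6:10] match 'wewe', group 1 = 'we'.
One capturing group, so `findall` returns just the captured substring from each match — 2 in all.

['we', 'we']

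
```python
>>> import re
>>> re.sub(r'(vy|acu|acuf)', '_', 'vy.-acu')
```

'_.-_'

`sub` substitutes '_' at each match site.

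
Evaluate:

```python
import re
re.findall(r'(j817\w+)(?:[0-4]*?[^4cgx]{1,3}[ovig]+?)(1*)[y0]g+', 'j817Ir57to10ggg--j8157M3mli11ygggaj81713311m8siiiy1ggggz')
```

The pattern matches the literal 'j8', then the literal '17', then one or more of a word character (captured); then zero or more of a character in [0-4] (lazy), then 1 to 3 of any character except [4cgx], then one or more of one of [ovig] (lazy) (non-capturing group); then zero or more of a literal '1' (captured); then one of [y0], then one or more of a literal 'g'.
Multiple groups make `findall` return tuples — one 2-tuple for the one match.

[('j817Ir57', '1')]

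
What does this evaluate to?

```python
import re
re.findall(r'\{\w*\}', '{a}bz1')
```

`findall` yields the raw match text (1 of them) because the pattern has no groups.

['{a}']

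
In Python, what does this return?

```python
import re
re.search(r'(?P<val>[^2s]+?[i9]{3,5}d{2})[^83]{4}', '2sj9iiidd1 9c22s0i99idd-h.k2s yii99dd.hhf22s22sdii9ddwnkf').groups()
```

This matches one or more of any character except [2s] (lazy), then 3 to 5 of one of [i9], then exactly 2 of a literal 'd' (captured as 'val'); then exactly 4 of any character except [83].
Unlike `match`, `search` isn't anchored — it looks for the pattern anywhere in the string.
The match spans [2:13] → 'j9iiidd1 9c'.
Captured: group 1 = 'j9iiidd'.

('j9iiidd',)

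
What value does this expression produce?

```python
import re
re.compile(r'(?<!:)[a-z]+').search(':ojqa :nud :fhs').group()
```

A negative assertion filters positions out without eating any characters.
The match spans [2:5] → 'jqa'.

'jqa'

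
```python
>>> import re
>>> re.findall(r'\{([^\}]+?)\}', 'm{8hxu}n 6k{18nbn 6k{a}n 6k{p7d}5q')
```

['8hxu', '18nbn 6k{a', 'p7d']

Matches: at [1:7] match '{8hxu}', group 1 = '8hxu'; at [11:23] match '{18nbn 6k{a}', group 1 = '18nbn 6k{a'; at [27:32] match '{p7d}', group 1 = 'p7d'.
`findall` collects group 1 from each match (3 total).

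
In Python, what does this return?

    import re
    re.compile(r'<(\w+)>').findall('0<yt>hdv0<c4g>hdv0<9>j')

['yt', 'c4g', '9']

Matches: at [1:5] match '<yt>', group 1 = 'yt'; at [9:14] match '<c4g>', group 1 = 'c4g'; at [18:21] match '<9>', group 1 = '9'.
Because there's exactly one group, `findall` drops the full match and keeps group 1 from each hit.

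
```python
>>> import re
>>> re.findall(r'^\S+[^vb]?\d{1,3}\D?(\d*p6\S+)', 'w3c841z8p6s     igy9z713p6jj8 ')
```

The pattern matches anchored at the start of the string; then one or more of a non-whitespace character, then optionally any character except [vb]; then 1 to 3 of a digit, then optionally a non-digit; then zero or more of a digit, then the literal 'p6', then one or more of a non-whitespace character (captured).
Scanning left to right: at [0:11] match 'w3c841z8p6s', group 1 = 'p6s'.
One capturing group, so `findall` returns just the captured substring from the one match — 1 in all.

['p6s']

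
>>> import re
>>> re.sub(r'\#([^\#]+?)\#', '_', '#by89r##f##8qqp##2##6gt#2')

Matches: at [0:7] → '#by89r#'; at [7:10] → '#f#'; at [10:16] → '#8qqp#'; at [16:19] → '#2#'; at [19:24] → '#6gt#'.
Every occurrence is swapped for '_'.

'_____2'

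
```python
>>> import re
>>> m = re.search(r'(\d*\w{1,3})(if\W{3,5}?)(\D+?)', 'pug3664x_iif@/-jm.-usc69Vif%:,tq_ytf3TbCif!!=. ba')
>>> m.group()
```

Pattern: zero or more of a digit, then 1 to 3 of a word character (captured); then the literal 'if', then 3 to 5 of a non-word character (lazy) (captured); then one or more of a non-digit (lazy) (captured).
Because the quantifier is non-greedy, it stops expanding at the earliest point where the rest of the pattern can succeed.
`re.search` tries every starting position until one works.
The match spans [3:16] → '3664x_iif@/-j'.
Captured: group 1 = '3664x_i', group 2 = 'if@/-', group 3 = 'j'.

'3664x_iif@/-j'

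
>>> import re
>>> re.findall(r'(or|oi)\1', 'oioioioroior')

['oi']

`\1` has to match the exact text group 1 already captured.
Scanning left to right: at [0:4] match 'oioi', group 1 = 'oi'.
`findall` collects group 1 from the one match (1 total).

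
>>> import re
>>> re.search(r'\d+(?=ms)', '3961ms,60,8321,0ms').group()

'3961'

The `(?=…)`/`(?<=…)` assertion just peeks at neighbouring text; it doesn't advance the match position.
The match spans [0:4] → '3961'.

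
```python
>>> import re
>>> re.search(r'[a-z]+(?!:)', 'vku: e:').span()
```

(0, 2)

The negative lookaround is zero-width — it rules out positions where the adjacent text would match, without consuming anything.
`re.search` scans for the first position where the pattern succeeds.
The match spans [0:2] → 'vk'.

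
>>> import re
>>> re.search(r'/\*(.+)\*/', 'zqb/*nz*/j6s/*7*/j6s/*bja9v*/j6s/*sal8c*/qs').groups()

('nz*/j6s/*7*/j6s/*bja9v*/j6s/*sal8c',)

Unlike `match`, `search` isn't anchored — it looks for the pattern anywhere in the string.
The match spans [3:41] → '/*nz*/j6s/*7*/j6s/*bja9v*/j6s/*sal8c*/'.
Captured: group 1 = 'nz*/j6s/*7*/j6s/*bja9v*/j6s/*sal8c'.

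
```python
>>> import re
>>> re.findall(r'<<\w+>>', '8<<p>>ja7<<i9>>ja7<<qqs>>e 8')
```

Scanning left to right: at [1:6] → '<<p>>'; at [9:15] → '<<i9>>'; at [18:25] → '<<qqs>>'.
`findall` yields the raw match text (3 of them) because the pattern has no groups.

['<<p>>', '<<i9>>', '<<qqs>>']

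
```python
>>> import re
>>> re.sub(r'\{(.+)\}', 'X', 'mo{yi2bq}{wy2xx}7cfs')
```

Matches: at [2:16] → '{yi2bq}{wy2xx}'.
Each match is replaced by 'X'.

'moX7cfs'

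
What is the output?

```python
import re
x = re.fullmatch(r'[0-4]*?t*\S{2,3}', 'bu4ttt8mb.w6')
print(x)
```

None

Pattern: zero or more of a character in [0-4] (lazy), then zero or more of a literal 't'; then 2 to 3 of a non-whitespace character.
`fullmatch` succeeds only if the pattern covers the string from start to end.
Here there's no way to consume every character, so the call returns None.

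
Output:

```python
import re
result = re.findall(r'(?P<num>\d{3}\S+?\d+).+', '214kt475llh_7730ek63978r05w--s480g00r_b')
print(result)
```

['214kt475']

This matches exactly 3 of a digit, then one or more of a non-whitespace character (lazy), then one or more of a digit (captured as 'num'); then one or more of any character.
A non-greedy quantifier consumes as few characters as it can — just enough that the remainder of the pattern still matches from where it stops; whatever follows it matches normally.
Matches: at [0:39] match '214kt475llh_7730ek63978r05w--s480g00r_b', group 1 = '214kt475'.
With a single group, `findall` returns only what that group captured — 1 item.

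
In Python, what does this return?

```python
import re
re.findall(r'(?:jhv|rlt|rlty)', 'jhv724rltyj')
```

['jhv', 'rlt']

Alternation tries branches left to right and keeps the first one that lets the overall match succeed at that position.
`findall` yields the raw match text (2 of them) because the pattern has no groups.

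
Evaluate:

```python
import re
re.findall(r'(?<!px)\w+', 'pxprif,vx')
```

['pxprif', 'vx']

`(?!…)`/`(?<!…)` only lets a position through if the neighbouring text does NOT match; no characters are consumed.
Since nothing is captured, `findall` lists the 2 matched substrings directly.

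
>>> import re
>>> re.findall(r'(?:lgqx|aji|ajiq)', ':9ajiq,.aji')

The regex engine tests alternatives in the order written; an earlier branch that matches wins even if a later one would match more.
With no groups in the pattern, `findall` gives back each whole match — 2 here.

['aji', 'aji']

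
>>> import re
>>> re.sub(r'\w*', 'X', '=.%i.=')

'X=X.X%XX.X=X'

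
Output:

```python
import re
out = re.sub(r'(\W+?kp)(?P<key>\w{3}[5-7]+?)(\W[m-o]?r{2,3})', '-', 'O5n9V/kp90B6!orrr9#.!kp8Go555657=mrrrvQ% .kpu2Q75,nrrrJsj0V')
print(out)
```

Pattern: one or more of a non-word character (lazy), then the literal 'kp' (captured); then exactly 3 of a word character, then one or more of a character in [5-7] (lazy) (captured as 'key'); then a non-word character, then optionally a character in [m-o], then 2 to 3 of a literal 'r' (captured).
Matches: at [5:17] → '/kp90B6!orrr'; at [18:37] → '#.!kp8Go555657=mrrr'; at [39:54] → '% .kpu2Q75,nrrr'.
Every occurrence is swapped for '-'.

O5n9V-9-vQ-Jsj0V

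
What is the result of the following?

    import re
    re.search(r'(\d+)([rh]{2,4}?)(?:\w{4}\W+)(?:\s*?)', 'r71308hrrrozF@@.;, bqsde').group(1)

'71308'

Pattern: one or more of a digit (captured); then 2 to 4 of one of [rh] (lazy) (captured); then exactly 4 of a word character, then one or more of a non-word character (non-capturing group); then zero or more of whitespace (lazy) (non-capturing group).
`search` walks the string left to right and returns the first match it finds.
The match spans [1:19] → '71308hrrrozF@@.;, '.
Captured: group 1 = '71308', group 2 = 'hrr'.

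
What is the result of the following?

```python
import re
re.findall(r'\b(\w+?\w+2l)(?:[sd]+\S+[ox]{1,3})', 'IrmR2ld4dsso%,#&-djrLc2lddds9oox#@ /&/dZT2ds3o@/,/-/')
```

This matches a word boundary (`\b`, zero-width); then one or more of a word character (lazy), then one or more of a word character, then the literal '2l' (captured); then one or more of one of [sd], then one or more of a non-whitespace character, then 1 to 3 of one of [ox] (non-capturing group).
`findall` collects group 1 from the one match (1 total).

['IrmR2l']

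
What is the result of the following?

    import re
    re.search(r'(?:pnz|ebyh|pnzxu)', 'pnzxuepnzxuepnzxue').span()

(0, 3)

Alternation tries branches left to right and keeps the first one that lets the overall match succeed at that position.
Unlike `match`, `search` isn't anchored — it looks for the pattern anywhere in the string.
The match spans [0:3] → 'pnz'.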